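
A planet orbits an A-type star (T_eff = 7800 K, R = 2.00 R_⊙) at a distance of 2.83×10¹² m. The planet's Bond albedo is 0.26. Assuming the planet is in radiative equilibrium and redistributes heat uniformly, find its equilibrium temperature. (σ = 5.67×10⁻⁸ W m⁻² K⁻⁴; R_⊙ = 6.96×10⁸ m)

R_⋆ = 2.00 × 6.96×10⁸ = 1.39×10⁹ m.
L = 4πR_⋆²σT_⋆⁴ = 4π(1.39×10⁹)² × 5.67×10⁻⁸ × (7800)⁴ = 5.11×10²⁷ W.
S = L/(4πd²) = 50.8 W m⁻².
Energy balance: absorbed = emitted ⇒ πR²·S(1−A) = 4πR²·σT_eq⁴, so T_eq⁴ = S(1−A)/(4σ).
T_eq = [50.8 × 0.74 / (4 × 5.67×10⁻⁸)]^(1/4) = (1.66×10⁸)^(1/4) = 113 K.

T_eq ≈ 113 K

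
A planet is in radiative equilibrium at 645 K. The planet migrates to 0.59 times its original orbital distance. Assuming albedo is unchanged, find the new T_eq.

T_eq ∝ L^(1/4) · d^(−1/2).
T′ = 645 / 0.59^(1/2) = 840 K.

T_eq ≈ 840 K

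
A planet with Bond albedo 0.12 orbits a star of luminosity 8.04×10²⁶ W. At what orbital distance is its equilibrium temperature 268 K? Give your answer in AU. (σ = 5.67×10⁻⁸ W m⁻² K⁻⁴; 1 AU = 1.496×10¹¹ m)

d ≈ 1.47 AU

From T_eq⁴ = L(1−A)/(16πσd²): d = √[L(1−A)/(16πσT_eq⁴)].
d = √[8.04×10²⁶ × 0.88 / (16π × 5.67×10⁻⁸ × (268)⁴)] = 2.19×10¹¹ m = 1.47 AU.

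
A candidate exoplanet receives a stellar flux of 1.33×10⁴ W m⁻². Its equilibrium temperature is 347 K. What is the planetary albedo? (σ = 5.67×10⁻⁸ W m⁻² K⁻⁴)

A ≈ 0.75

From T_eq⁴ = S(1−A)/(4σ): 1−A = 4σT_eq⁴/S.
1−A = 4 × 5.67×10⁻⁸ × (347)⁴ / 1.33×10⁴ = 0.247.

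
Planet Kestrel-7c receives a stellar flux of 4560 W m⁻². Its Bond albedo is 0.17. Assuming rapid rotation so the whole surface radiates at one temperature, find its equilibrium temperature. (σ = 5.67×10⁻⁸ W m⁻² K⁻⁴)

T_eq ≈ 359 K

Energy balance: absorbed = emitted ⇒ πR²·S(1−A) = 4πR²·σT_eq⁴, so T_eq⁴ = S(1−A)/(4σ).
T_eq = [4560 × 0.83 / (4 × 5.67×10⁻⁸)]^(1/4) = (1.67×10¹⁰)^(1/4) = 359 K.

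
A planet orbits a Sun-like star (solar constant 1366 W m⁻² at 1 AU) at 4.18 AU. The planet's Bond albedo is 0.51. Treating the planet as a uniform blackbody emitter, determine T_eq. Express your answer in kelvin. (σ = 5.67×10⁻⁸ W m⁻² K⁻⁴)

T_eq ≈ 114 K

Flux at 4.18 AU: S = 1366/4.18² = 78.2 W m⁻².
Energy balance: absorbed = emitted ⇒ πR²·S(1−A) = 4πR²·σT_eq⁴, so T_eq⁴ = S(1−A)/(4σ).
T_eq = [78.2 × 0.49 / (4 × 5.67×10⁻⁸)]^(1/4) = (1.69×10⁸)^(1/4) = 114 K.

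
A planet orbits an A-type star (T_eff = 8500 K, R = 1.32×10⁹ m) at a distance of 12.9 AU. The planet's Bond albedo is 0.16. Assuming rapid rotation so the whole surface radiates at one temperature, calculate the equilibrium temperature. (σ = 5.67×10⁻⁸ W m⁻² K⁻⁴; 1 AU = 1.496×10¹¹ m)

d = 12.9 AU = 1.93×10¹² m.
L = 4πR_⋆²σT_⋆⁴ = 4π(1.32×10⁹)² × 5.67×10⁻⁸ × (8500)⁴ = 6.48×10²⁷ W.
S = L/(4πd²) = 138 W m⁻².
Energy balance: absorbed = emitted ⇒ πR²·S(1−A) = 4πR²·σT_eq⁴, so T_eq⁴ = S(1−A)/(4σ).
T_eq = [138 × 0.84 / (4 × 5.67×10⁻⁸)]^(1/4) = (5.13×10⁸)^(1/4) = 150 K.

T_eq ≈ 150 K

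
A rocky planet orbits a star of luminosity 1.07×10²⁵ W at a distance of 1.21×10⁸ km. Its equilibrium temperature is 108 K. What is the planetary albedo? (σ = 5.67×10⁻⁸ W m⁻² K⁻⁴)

A ≈ 0.47

d = 1.21×10⁸ km = 1.21×10¹¹ m.
Flux: S = L/(4πd²) = 1.07×10²⁵/(4π×(1.21×10¹¹)²) = 58.2 W m⁻².
From T_eq⁴ = S(1−A)/(4σ): 1−A = 4σT_eq⁴/S.
1−A = 4 × 5.67×10⁻⁸ × (108)⁴ / 58.2 = 0.531.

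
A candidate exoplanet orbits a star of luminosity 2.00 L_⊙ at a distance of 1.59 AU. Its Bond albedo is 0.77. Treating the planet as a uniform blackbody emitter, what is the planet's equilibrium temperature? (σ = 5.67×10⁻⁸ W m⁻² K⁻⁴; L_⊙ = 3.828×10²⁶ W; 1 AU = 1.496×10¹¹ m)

T_eq ≈ 182 K

d = 1.59 AU = 2.38×10¹¹ m.
L = 2.00 × 3.828×10²⁶ = 7.66×10²⁶ W.
Flux: S = L/(4πd²) = 7.66×10²⁶/(4π×(2.38×10¹¹)²) = 1080 W m⁻².
Energy balance: absorbed = emitted ⇒ πR²·S(1−A) = 4πR²·σT_eq⁴, so T_eq⁴ = S(1−A)/(4σ).
T_eq = [1080 × 0.23 / (4 × 5.67×10⁻⁸)]^(1/4) = (1.09×10⁹)^(1/4) = 182 K.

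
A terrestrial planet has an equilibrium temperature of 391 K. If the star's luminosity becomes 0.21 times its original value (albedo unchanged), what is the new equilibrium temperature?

T_eq ∝ L^(1/4) · d^(−1/2).
T′ = 391 × 0.21^(1/4) = 265 K.

T_eq ≈ 265 K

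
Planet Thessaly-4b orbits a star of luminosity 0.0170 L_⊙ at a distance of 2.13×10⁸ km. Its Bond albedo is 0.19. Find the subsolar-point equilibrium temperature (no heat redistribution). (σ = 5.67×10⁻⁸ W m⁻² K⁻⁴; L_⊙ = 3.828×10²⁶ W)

d = 2.13×10⁸ km = 2.13×10¹¹ m.
L = 0.0170 × 3.828×10²⁶ = 6.51×10²⁴ W.
Flux: S = L/(4πd²) = 6.51×10²⁴/(4π×(2.13×10¹¹)²) = 11.4 W m⁻².
At the subsolar point the surface absorbs S(1−A) and emits σT⁴ per unit area — no factor of 4, since only the local patch is in balance.
T = [11.4 × 0.81 / 5.67×10⁻⁸]^(1/4) = (1.63×10⁸)^(1/4) = 113 K.

T_ss ≈ 113 K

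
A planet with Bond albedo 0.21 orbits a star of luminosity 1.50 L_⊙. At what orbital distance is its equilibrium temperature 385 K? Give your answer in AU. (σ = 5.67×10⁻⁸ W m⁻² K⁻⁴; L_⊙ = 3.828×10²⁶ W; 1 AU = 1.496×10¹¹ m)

L = 1.50 × 3.828×10²⁶ = 5.74×10²⁶ W.
From T_eq⁴ = L(1−A)/(16πσd²): d = √[L(1−A)/(16πσT_eq⁴)].
d = √[5.74×10²⁶ × 0.79 / (16π × 5.67×10⁻⁸ × (385)⁴)] = 8.51×10¹⁰ m = 0.569 AU.

d ≈ 0.569 AU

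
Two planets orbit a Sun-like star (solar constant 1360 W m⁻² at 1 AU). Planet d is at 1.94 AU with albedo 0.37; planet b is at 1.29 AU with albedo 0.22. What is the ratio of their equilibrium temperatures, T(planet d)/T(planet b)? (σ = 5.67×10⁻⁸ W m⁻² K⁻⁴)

T_eq = [S₀(1−A)/(4σd²)]^(1/4), so T ∝ (1−A)^(1/4) / √d.
T₁ = [1360×0.63/(4×5.67×10⁻⁸×1.94²)]^(1/4) = 178.00 K.
T₂ = [1360×0.78/(4×5.67×10⁻⁸×1.29²)]^(1/4) = 230.25 K.

T₁/T₂ ≈ 0.773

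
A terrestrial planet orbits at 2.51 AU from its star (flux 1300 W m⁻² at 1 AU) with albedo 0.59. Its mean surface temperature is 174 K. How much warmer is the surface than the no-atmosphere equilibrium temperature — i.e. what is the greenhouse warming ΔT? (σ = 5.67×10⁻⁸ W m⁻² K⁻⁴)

ΔT ≈ 35.0 K

S = 1300/2.51² = 206.3 W m⁻².
T_eq = [S(1−A)/(4σ)]^(1/4) = [206.3×0.41/(4×5.67×10⁻⁸)]^(1/4) = 139.0 K.
ΔT = T_surf − T_eq = 174 − 139.0.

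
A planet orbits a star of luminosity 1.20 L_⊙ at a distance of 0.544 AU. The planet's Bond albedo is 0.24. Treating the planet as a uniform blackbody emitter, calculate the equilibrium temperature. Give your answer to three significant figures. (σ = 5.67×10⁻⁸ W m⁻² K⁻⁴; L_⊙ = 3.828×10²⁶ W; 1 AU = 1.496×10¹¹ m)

T_eq ≈ 369 K

d = 0.544 AU = 8.14×10¹⁰ m.
L = 1.20 × 3.828×10²⁶ = 4.59×10²⁶ W.
Flux: S = L/(4πd²) = 4.59×10²⁶/(4π×(8.14×10¹⁰)²) = 5520 W m⁻².
Energy balance: absorbed = emitted ⇒ πR²·S(1−A) = 4πR²·σT_eq⁴, so T_eq⁴ = S(1−A)/(4σ).
T_eq = [5520 × 0.76 / (4 × 5.67×10⁻⁸)]^(1/4) = (1.85×10¹⁰)^(1/4) = 369 K.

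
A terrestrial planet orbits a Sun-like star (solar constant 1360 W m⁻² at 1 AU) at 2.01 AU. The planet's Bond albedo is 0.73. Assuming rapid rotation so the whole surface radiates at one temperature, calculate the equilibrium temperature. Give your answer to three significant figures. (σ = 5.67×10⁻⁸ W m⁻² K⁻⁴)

Flux at 2.01 AU: S = 1360/2.01² = 337 W m⁻².
Energy balance: absorbed = emitted ⇒ πR²·S(1−A) = 4πR²·σT_eq⁴, so T_eq⁴ = S(1−A)/(4σ).
T_eq = [337 × 0.27 / (4 × 5.67×10⁻⁸)]^(1/4) = (4.01×10⁸)^(1/4) = 141 K.

T_eq ≈ 141 K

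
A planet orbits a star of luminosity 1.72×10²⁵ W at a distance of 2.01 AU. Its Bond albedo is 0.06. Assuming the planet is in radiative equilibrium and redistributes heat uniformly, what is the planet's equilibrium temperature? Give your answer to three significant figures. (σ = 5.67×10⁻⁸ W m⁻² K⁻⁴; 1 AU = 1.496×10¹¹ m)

d = 2.01 AU = 3.01×10¹¹ m.
Flux: S = L/(4πd²) = 1.72×10²⁵/(4π×(3.01×10¹¹)²) = 15.1 W m⁻².
Energy balance: absorbed = emitted ⇒ πR²·S(1−A) = 4πR²·σT_eq⁴, so T_eq⁴ = S(1−A)/(4σ).
T_eq = [15.1 × 0.94 / (4 × 5.67×10⁻⁸)]^(1/4) = (6.27×10⁷)^(1/4) = 89.0 K.

T_eq ≈ 89.0 K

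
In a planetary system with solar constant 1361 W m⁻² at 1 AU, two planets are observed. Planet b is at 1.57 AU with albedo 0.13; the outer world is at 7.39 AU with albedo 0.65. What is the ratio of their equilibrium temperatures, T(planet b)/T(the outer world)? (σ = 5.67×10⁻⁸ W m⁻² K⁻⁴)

T₁/T₂ ≈ 2.724

T_eq = [S₀(1−A)/(4σd²)]^(1/4), so T ∝ (1−A)^(1/4) / √d.
T₁ = [1361×0.87/(4×5.67×10⁻⁸×1.57²)]^(1/4) = 214.53 K.
T₂ = [1361×0.35/(4×5.67×10⁻⁸×7.39²)]^(1/4) = 78.75 K.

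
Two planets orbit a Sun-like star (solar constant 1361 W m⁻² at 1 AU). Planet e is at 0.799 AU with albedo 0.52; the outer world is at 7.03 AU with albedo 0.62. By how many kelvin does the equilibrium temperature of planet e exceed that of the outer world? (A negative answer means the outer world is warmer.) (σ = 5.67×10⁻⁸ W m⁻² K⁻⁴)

T_eq = [S₀(1−A)/(4σd²)]^(1/4), so T ∝ (1−A)^(1/4) / √d.
T₁ = [1361×0.48/(4×5.67×10⁻⁸×0.799²)]^(1/4) = 259.17 K.
T₂ = [1361×0.38/(4×5.67×10⁻⁸×7.03²)]^(1/4) = 82.42 K.

ΔT ≈ 176.8 K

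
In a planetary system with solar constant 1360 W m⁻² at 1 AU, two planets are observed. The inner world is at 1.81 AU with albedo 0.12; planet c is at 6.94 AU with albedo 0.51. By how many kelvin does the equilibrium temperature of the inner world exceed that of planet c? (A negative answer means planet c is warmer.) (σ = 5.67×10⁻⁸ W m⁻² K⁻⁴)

ΔT ≈ 112.0 K

T_eq = [S₀(1−A)/(4σd²)]^(1/4), so T ∝ (1−A)^(1/4) / √d.
T₁ = [1360×0.88/(4×5.67×10⁻⁸×1.81²)]^(1/4) = 200.33 K.
T₂ = [1360×0.49/(4×5.67×10⁻⁸×6.94²)]^(1/4) = 88.38 K.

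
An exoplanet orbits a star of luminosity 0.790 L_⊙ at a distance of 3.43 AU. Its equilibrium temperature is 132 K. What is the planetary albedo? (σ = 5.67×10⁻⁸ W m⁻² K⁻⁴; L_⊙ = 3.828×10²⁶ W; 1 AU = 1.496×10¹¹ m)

d = 3.43 AU = 5.13×10¹¹ m.
L = 0.790 × 3.828×10²⁶ = 3.02×10²⁶ W.
Flux: S = L/(4πd²) = 3.02×10²⁶/(4π×(5.13×10¹¹)²) = 91.4 W m⁻².
From T_eq⁴ = S(1−A)/(4σ): 1−A = 4σT_eq⁴/S.
1−A = 4 × 5.67×10⁻⁸ × (132)⁴ / 91.4 = 0.753.

A ≈ 0.25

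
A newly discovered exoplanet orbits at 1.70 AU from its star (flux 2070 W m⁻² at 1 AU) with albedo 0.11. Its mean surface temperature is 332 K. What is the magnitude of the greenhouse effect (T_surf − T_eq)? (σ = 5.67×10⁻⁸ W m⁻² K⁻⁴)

ΔT ≈ 101.7 K

S = 2070/1.70² = 716.3 W m⁻².
T_eq = [S(1−A)/(4σ)]^(1/4) = [716.3×0.89/(4×5.67×10⁻⁸)]^(1/4) = 230.3 K.
ΔT = T_surf − T_eq = 332 − 230.3.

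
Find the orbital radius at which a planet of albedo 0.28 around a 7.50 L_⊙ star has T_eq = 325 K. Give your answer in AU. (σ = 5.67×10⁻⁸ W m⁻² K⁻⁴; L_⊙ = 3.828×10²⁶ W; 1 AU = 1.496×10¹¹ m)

d ≈ 1.70 AU

L = 7.50 × 3.828×10²⁶ = 2.87×10²⁷ W.
From T_eq⁴ = L(1−A)/(16πσd²): d = √[L(1−A)/(16πσT_eq⁴)].
d = √[2.87×10²⁷ × 0.72 / (16π × 5.67×10⁻⁸ × (325)⁴)] = 2.55×10¹¹ m = 1.70 AU.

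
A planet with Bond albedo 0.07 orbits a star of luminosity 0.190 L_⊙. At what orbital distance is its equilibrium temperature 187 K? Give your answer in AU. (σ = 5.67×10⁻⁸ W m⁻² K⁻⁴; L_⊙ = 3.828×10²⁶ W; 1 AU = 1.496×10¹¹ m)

L = 0.190 × 3.828×10²⁶ = 7.27×10²⁵ W.
From T_eq⁴ = L(1−A)/(16πσd²): d = √[L(1−A)/(16πσT_eq⁴)].
d = √[7.27×10²⁵ × 0.93 / (16π × 5.67×10⁻⁸ × (187)⁴)] = 1.39×10¹¹ m = 0.931 AU.

d ≈ 0.931 AU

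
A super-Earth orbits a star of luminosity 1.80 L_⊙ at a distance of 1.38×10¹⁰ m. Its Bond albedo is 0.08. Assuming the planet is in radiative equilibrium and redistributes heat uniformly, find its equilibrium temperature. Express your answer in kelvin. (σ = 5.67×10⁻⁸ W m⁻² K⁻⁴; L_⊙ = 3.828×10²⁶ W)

L = 1.80 × 3.828×10²⁶ = 6.89×10²⁶ W.
Flux: S = L/(4πd²) = 6.89×10²⁶/(4π×(1.38×10¹⁰)²) = 2.88×10⁵ W m⁻².
Energy balance: absorbed = emitted ⇒ πR²·S(1−A) = 4πR²·σT_eq⁴, so T_eq⁴ = S(1−A)/(4σ).
T_eq = [2.88×10⁵ × 0.92 / (4 × 5.67×10⁻⁸)]^(1/4) = (1.17×10¹²)^(1/4) = 1040 K.

T_eq ≈ 1040 K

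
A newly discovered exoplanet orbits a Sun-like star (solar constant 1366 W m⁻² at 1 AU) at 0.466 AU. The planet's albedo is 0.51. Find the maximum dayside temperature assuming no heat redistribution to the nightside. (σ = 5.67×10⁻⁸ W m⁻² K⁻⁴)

T_ss ≈ 483 K

Flux at 0.466 AU: S = 1366/0.466² = 6290 W m⁻².
With no redistribution each surface element balances locally: S(1−A) = σT⁴.
T = [6290 × 0.49 / 5.67×10⁻⁸]^(1/4) = (5.44×10¹⁰)^(1/4) = 483 K.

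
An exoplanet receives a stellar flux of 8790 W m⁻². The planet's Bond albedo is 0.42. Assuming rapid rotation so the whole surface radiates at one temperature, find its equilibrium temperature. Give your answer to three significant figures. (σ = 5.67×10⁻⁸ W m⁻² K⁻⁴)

Energy balance: absorbed = emitted ⇒ πR²·S(1−A) = 4πR²·σT_eq⁴, so T_eq⁴ = S(1−A)/(4σ).
T_eq = [8790 × 0.58 / (4 × 5.67×10⁻⁸)]^(1/4) = (2.25×10¹⁰)^(1/4) = 387 K.

T_eq ≈ 387 K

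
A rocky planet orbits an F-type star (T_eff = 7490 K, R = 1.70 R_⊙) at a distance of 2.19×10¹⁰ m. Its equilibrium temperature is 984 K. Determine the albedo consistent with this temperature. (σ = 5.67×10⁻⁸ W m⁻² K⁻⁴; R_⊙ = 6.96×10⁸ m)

A ≈ 0.59

R_⋆ = 1.70 × 6.96×10⁸ = 1.18×10⁹ m.
L = 4πR_⋆²σT_⋆⁴ = 4π(1.18×10⁹)² × 5.67×10⁻⁸ × (7490)⁴ = 3.14×10²⁷ W.
S = L/(4πd²) = 5.21×10⁵ W m⁻².
From T_eq⁴ = S(1−A)/(4σ): 1−A = 4σT_eq⁴/S.
1−A = 4 × 5.67×10⁻⁸ × (984)⁴ / 5.21×10⁵ = 0.408.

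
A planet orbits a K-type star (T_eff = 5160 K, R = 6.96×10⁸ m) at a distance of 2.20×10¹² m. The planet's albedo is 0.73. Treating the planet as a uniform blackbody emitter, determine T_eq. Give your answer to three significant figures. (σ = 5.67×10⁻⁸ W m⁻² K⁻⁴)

L = 4πR_⋆²σT_⋆⁴ = 4π(6.96×10⁸)² × 5.67×10⁻⁸ × (5160)⁴ = 2.45×10²⁶ W.
S = L/(4πd²) = 4.02 W m⁻².
Energy balance: absorbed = emitted ⇒ πR²·S(1−A) = 4πR²·σT_eq⁴, so T_eq⁴ = S(1−A)/(4σ).
T_eq = [4.02 × 0.27 / (4 × 5.67×10⁻⁸)]^(1/4) = (4.79×10⁶)^(1/4) = 46.8 K.

T_eq ≈ 46.8 K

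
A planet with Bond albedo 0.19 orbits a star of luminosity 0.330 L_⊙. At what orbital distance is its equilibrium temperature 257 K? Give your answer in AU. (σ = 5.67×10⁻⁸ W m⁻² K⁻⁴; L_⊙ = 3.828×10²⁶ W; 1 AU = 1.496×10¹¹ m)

L = 0.330 × 3.828×10²⁶ = 1.26×10²⁶ W.
From T_eq⁴ = L(1−A)/(16πσd²): d = √[L(1−A)/(16πσT_eq⁴)].
d = √[1.26×10²⁶ × 0.81 / (16π × 5.67×10⁻⁸ × (257)⁴)] = 9.07×10¹⁰ m = 0.606 AU.

d ≈ 0.606 AU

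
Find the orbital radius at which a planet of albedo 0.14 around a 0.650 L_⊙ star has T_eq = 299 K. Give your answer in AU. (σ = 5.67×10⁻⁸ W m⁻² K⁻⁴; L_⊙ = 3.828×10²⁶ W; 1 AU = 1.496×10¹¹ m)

d ≈ 0.648 AU

L = 0.650 × 3.828×10²⁶ = 2.49×10²⁶ W.
From T_eq⁴ = L(1−A)/(16πσd²): d = √[L(1−A)/(16πσT_eq⁴)].
d = √[2.49×10²⁶ × 0.86 / (16π × 5.67×10⁻⁸ × (299)⁴)] = 9.69×10¹⁰ m = 0.648 AU.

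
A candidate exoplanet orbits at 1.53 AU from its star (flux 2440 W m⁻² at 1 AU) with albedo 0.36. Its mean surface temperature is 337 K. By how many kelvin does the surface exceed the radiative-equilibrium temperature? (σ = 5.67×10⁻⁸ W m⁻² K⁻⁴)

ΔT ≈ 104.1 K

S = 2440/1.53² = 1042 W m⁻².
T_eq = [S(1−A)/(4σ)]^(1/4) = [1042×0.64/(4×5.67×10⁻⁸)]^(1/4) = 232.9 K.
ΔT = T_surf − T_eq = 337 − 232.9.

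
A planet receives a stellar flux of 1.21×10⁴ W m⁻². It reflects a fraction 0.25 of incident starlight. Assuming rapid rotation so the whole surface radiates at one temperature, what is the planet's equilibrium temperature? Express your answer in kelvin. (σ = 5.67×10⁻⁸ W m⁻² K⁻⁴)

Energy balance: absorbed = emitted ⇒ πR²·S(1−A) = 4πR²·σT_eq⁴, so T_eq⁴ = S(1−A)/(4σ).
T_eq = [1.21×10⁴ × 0.75 / (4 × 5.67×10⁻⁸)]^(1/4) = (4.00×10¹⁰)^(1/4) = 447 K.

T_eq ≈ 447 K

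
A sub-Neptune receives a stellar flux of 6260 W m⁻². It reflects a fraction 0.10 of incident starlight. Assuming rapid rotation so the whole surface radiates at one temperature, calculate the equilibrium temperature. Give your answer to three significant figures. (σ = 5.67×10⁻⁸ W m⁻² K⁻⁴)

Energy balance: absorbed = emitted ⇒ πR²·S(1−A) = 4πR²·σT_eq⁴, so T_eq⁴ = S(1−A)/(4σ).
T_eq = [6260 × 0.90 / (4 × 5.67×10⁻⁸)]^(1/4) = (2.48×10¹⁰)^(1/4) = 397 K.

T_eq ≈ 397 K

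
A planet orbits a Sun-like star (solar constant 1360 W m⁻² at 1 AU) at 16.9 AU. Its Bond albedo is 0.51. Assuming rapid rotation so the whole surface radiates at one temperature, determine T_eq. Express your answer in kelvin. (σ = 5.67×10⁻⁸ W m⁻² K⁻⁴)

Flux at 16.9 AU: S = 1360/16.9² = 4.76 W m⁻².
Energy balance: absorbed = emitted ⇒ πR²·S(1−A) = 4πR²·σT_eq⁴, so T_eq⁴ = S(1−A)/(4σ).
T_eq = [4.76 × 0.49 / (4 × 5.67×10⁻⁸)]^(1/4) = (1.03×10⁷)^(1/4) = 56.6 K.

T_eq ≈ 56.6 K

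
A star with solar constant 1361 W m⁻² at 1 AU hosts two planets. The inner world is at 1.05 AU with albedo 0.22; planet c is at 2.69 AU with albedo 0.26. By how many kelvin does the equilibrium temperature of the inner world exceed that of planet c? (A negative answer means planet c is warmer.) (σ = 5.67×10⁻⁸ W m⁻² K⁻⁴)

ΔT ≈ 97.9 K

T_eq = [S₀(1−A)/(4σd²)]^(1/4), so T ∝ (1−A)^(1/4) / √d.
T₁ = [1361×0.78/(4×5.67×10⁻⁸×1.05²)]^(1/4) = 255.26 K.
T₂ = [1361×0.74/(4×5.67×10⁻⁸×2.69²)]^(1/4) = 157.39 K.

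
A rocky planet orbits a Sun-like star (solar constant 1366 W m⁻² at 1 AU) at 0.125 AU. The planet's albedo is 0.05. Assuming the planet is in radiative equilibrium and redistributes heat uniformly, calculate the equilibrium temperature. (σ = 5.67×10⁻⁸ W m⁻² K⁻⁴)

Flux at 0.125 AU: S = 1366/0.125² = 8.74×10⁴ W m⁻².
Energy balance: absorbed = emitted ⇒ πR²·S(1−A) = 4πR²·σT_eq⁴, so T_eq⁴ = S(1−A)/(4σ).
T_eq = [8.74×10⁴ × 0.95 / (4 × 5.67×10⁻⁸)]^(1/4) = (3.66×10¹¹)^(1/4) = 778 K.

T_eq ≈ 778 K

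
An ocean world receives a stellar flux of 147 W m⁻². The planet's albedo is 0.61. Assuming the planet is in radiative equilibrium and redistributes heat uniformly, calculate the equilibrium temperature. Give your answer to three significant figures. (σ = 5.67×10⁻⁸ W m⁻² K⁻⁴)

Energy balance: absorbed = emitted ⇒ πR²·S(1−A) = 4πR²·σT_eq⁴, so T_eq⁴ = S(1−A)/(4σ).
T_eq = [147 × 0.39 / (4 × 5.67×10⁻⁸)]^(1/4) = (2.53×10⁸)^(1/4) = 126 K.

T_eq ≈ 126 K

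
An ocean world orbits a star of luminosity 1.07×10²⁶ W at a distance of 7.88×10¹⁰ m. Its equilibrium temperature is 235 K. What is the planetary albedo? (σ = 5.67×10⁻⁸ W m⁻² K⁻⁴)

A ≈ 0.50

Flux: S = L/(4πd²) = 1.07×10²⁶/(4π×(7.88×10¹⁰)²) = 1370 W m⁻².
From T_eq⁴ = S(1−A)/(4σ): 1−A = 4σT_eq⁴/S.
1−A = 4 × 5.67×10⁻⁸ × (235)⁴ / 1370 = 0.504.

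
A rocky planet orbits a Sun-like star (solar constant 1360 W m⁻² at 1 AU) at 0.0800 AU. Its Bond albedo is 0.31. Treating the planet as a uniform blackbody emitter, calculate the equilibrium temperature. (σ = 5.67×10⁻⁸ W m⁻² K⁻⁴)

Flux at 0.0800 AU: S = 1360/0.0800² = 2.12×10⁵ W m⁻².
Energy balance: absorbed = emitted ⇒ πR²·S(1−A) = 4πR²·σT_eq⁴, so T_eq⁴ = S(1−A)/(4σ).
T_eq = [2.12×10⁵ × 0.69 / (4 × 5.67×10⁻⁸)]^(1/4) = (6.46×10¹¹)^(1/4) = 897 K.

T_eq ≈ 897 K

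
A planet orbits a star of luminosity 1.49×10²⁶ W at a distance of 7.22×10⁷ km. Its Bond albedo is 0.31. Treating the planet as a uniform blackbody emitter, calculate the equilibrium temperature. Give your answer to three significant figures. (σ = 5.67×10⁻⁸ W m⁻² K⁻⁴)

T_eq ≈ 288 K

d = 7.22×10⁷ km = 7.22×10¹⁰ m.
Flux: S = L/(4πd²) = 1.49×10²⁶/(4π×(7.22×10¹⁰)²) = 2270 W m⁻².
Energy balance: absorbed = emitted ⇒ πR²·S(1−A) = 4πR²·σT_eq⁴, so T_eq⁴ = S(1−A)/(4σ).
T_eq = [2270 × 0.69 / (4 × 5.67×10⁻⁸)]^(1/4) = (6.92×10⁹)^(1/4) = 288 K.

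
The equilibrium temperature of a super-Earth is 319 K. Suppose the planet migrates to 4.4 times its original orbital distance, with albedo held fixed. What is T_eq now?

T_eq ∝ L^(1/4) · d^(−1/2).
T′ = 319 / 4.4^(1/2) = 152 K.

T_eq ≈ 152 K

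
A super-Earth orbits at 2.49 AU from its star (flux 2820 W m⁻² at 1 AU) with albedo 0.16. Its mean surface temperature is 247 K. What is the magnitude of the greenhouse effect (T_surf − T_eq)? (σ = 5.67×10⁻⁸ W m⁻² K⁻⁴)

S = 2820/2.49² = 454.8 W m⁻².
T_eq = [S(1−A)/(4σ)]^(1/4) = [454.8×0.84/(4×5.67×10⁻⁸)]^(1/4) = 202.6 K.
ΔT = T_surf − T_eq = 247 − 202.6.

ΔT ≈ 44.4 K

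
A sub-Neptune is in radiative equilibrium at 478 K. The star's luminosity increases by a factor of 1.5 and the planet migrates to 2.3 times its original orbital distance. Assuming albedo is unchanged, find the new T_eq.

T_eq ≈ 349 K

T_eq ∝ L^(1/4) · d^(−1/2).
T′ = 478 × 1.5^(1/4) / 2.3^(1/2) = 349 K.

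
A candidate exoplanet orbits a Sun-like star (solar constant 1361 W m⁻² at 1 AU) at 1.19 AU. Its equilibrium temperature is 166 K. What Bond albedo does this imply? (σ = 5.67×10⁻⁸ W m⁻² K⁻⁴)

A ≈ 0.82

Flux at 1.19 AU: S = 1361/1.19² = 961 W m⁻².
From T_eq⁴ = S(1−A)/(4σ): 1−A = 4σT_eq⁴/S.
1−A = 4 × 5.67×10⁻⁸ × (166)⁴ / 961 = 0.179.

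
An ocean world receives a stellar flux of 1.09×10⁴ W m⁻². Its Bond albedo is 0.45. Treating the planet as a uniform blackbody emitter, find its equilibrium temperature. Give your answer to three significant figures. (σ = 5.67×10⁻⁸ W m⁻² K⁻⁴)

Energy balance: absorbed = emitted ⇒ πR²·S(1−A) = 4πR²·σT_eq⁴, so T_eq⁴ = S(1−A)/(4σ).
T_eq = [1.09×10⁴ × 0.55 / (4 × 5.67×10⁻⁸)]^(1/4) = (2.64×10¹⁰)^(1/4) = 403 K.

T_eq ≈ 403 K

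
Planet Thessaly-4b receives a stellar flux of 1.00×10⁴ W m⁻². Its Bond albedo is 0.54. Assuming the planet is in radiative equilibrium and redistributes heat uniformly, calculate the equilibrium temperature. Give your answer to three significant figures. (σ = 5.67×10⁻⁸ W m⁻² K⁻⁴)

T_eq ≈ 377 K

Energy balance: absorbed = emitted ⇒ πR²·S(1−A) = 4πR²·σT_eq⁴, so T_eq⁴ = S(1−A)/(4σ).
T_eq = [1.00×10⁴ × 0.46 / (4 × 5.67×10⁻⁸)]^(1/4) = (2.03×10¹⁰)^(1/4) = 377 K.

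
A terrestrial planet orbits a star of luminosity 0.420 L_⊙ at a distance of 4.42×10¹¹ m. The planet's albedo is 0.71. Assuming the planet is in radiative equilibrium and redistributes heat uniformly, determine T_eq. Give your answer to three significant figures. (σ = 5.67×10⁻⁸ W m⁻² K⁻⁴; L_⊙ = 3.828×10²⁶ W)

L = 0.420 × 3.828×10²⁶ = 1.61×10²⁶ W.
Flux: S = L/(4πd²) = 1.61×10²⁶/(4π×(4.42×10¹¹)²) = 65.5 W m⁻².
Energy balance: absorbed = emitted ⇒ πR²·S(1−A) = 4πR²·σT_eq⁴, so T_eq⁴ = S(1−A)/(4σ).
T_eq = [65.5 × 0.29 / (4 × 5.67×10⁻⁸)]^(1/4) = (8.37×10⁷)^(1/4) = 95.7 K.

T_eq ≈ 95.7 K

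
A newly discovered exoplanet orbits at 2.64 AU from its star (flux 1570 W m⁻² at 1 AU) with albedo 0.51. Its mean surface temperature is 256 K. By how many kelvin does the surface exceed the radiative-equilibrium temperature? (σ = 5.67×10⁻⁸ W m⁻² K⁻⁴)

ΔT ≈ 107.5 K

S = 1570/2.64² = 225.3 W m⁻².
T_eq = [S(1−A)/(4σ)]^(1/4) = [225.3×0.49/(4×5.67×10⁻⁸)]^(1/4) = 148.5 K.
ΔT = T_surf − T_eq = 256 − 148.5.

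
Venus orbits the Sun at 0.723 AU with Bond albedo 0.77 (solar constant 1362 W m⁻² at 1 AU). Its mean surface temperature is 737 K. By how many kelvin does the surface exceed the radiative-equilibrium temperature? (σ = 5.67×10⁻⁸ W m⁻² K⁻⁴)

ΔT ≈ 510.3 K

S = 1362/0.723² = 2606 W m⁻².
T_eq = [S(1−A)/(4σ)]^(1/4) = [2606×0.23/(4×5.67×10⁻⁸)]^(1/4) = 226.7 K.
ΔT = T_surf − T_eq = 737 − 226.7.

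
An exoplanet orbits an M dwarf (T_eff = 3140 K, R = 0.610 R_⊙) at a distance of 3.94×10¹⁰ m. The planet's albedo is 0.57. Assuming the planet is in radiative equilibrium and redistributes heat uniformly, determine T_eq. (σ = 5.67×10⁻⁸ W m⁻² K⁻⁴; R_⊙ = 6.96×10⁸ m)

T_eq ≈ 187 K

R_⋆ = 0.610 × 6.96×10⁸ = 4.25×10⁸ m.
L = 4πR_⋆²σT_⋆⁴ = 4π(4.25×10⁸)² × 5.67×10⁻⁸ × (3140)⁴ = 1.25×10²⁵ W.
S = L/(4πd²) = 640 W m⁻².
Energy balance: absorbed = emitted ⇒ πR²·S(1−A) = 4πR²·σT_eq⁴, so T_eq⁴ = S(1−A)/(4σ).
T_eq = [640 × 0.43 / (4 × 5.67×10⁻⁸)]^(1/4) = (1.21×10⁹)^(1/4) = 187 K.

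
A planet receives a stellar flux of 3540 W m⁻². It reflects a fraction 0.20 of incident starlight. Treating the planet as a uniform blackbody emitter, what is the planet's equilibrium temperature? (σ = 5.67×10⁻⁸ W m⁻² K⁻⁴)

Energy balance: absorbed = emitted ⇒ πR²·S(1−A) = 4πR²·σT_eq⁴, so T_eq⁴ = S(1−A)/(4σ).
T_eq = [3540 × 0.80 / (4 × 5.67×10⁻⁸)]^(1/4) = (1.25×10¹⁰)^(1/4) = 334 K.

T_eq ≈ 334 K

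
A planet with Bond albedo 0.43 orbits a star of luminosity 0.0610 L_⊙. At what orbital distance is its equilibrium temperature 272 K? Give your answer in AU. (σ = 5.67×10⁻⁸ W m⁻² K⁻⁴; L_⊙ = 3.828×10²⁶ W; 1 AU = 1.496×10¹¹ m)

d ≈ 0.195 AU

L = 0.0610 × 3.828×10²⁶ = 2.34×10²⁵ W.
From T_eq⁴ = L(1−A)/(16πσd²): d = √[L(1−A)/(16πσT_eq⁴)].
d = √[2.34×10²⁵ × 0.57 / (16π × 5.67×10⁻⁸ × (272)⁴)] = 2.92×10¹⁰ m = 0.195 AU.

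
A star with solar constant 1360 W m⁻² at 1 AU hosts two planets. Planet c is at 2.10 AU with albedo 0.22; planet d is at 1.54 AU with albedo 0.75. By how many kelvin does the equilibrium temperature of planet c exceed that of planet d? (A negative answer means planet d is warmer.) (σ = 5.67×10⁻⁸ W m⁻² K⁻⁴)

ΔT ≈ 21.9 K

T_eq = [S₀(1−A)/(4σd²)]^(1/4), so T ∝ (1−A)^(1/4) / √d.
T₁ = [1360×0.78/(4×5.67×10⁻⁸×2.10²)]^(1/4) = 180.46 K.
T₂ = [1360×0.25/(4×5.67×10⁻⁸×1.54²)]^(1/4) = 158.56 K.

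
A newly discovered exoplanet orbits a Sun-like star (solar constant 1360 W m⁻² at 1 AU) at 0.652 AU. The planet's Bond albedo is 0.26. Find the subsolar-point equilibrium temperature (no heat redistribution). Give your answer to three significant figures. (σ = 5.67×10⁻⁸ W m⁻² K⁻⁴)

T_ss ≈ 452 K

Flux at 0.652 AU: S = 1360/0.652² = 3200 W m⁻².
At the subsolar point the surface absorbs S(1−A) and emits σT⁴ per unit area — no factor of 4, since only the local patch is in balance.
T = [3200 × 0.74 / 5.67×10⁻⁸]^(1/4) = (4.18×10¹⁰)^(1/4) = 452 K.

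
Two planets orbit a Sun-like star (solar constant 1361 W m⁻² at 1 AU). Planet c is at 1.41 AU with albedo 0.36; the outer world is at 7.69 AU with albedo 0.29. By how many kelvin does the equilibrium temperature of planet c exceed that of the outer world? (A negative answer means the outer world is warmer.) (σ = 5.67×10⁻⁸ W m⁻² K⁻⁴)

ΔT ≈ 117.5 K

T_eq = [S₀(1−A)/(4σd²)]^(1/4), so T ∝ (1−A)^(1/4) / √d.
T₁ = [1361×0.64/(4×5.67×10⁻⁸×1.41²)]^(1/4) = 209.65 K.
T₂ = [1361×0.71/(4×5.67×10⁻⁸×7.69²)]^(1/4) = 92.13 K.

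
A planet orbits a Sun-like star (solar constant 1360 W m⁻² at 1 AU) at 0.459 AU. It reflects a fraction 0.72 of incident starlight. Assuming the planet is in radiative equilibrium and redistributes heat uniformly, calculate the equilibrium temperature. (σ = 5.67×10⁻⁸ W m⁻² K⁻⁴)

Flux at 0.459 AU: S = 1360/0.459² = 6460 W m⁻².
Energy balance: absorbed = emitted ⇒ πR²·S(1−A) = 4πR²·σT_eq⁴, so T_eq⁴ = S(1−A)/(4σ).
T_eq = [6460 × 0.28 / (4 × 5.67×10⁻⁸)]^(1/4) = (7.97×10⁹)^(1/4) = 299 K.

T_eq ≈ 299 K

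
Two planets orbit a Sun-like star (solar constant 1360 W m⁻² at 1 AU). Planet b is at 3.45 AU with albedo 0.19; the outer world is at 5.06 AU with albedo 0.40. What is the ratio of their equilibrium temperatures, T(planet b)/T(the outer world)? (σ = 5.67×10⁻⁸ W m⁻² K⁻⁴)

T_eq = [S₀(1−A)/(4σd²)]^(1/4), so T ∝ (1−A)^(1/4) / √d.
T₁ = [1360×0.81/(4×5.67×10⁻⁸×3.45²)]^(1/4) = 142.13 K.
T₂ = [1360×0.60/(4×5.67×10⁻⁸×5.06²)]^(1/4) = 108.88 K.

T₁/T₂ ≈ 1.305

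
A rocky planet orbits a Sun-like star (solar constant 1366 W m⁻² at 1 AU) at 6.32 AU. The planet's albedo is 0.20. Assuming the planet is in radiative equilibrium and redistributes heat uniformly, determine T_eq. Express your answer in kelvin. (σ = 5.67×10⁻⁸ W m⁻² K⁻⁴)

Flux at 6.32 AU: S = 1366/6.32² = 34.2 W m⁻².
Energy balance: absorbed = emitted ⇒ πR²·S(1−A) = 4πR²·σT_eq⁴, so T_eq⁴ = S(1−A)/(4σ).
T_eq = [34.2 × 0.80 / (4 × 5.67×10⁻⁸)]^(1/4) = (1.21×10⁸)^(1/4) = 105 K.

T_eq ≈ 105 K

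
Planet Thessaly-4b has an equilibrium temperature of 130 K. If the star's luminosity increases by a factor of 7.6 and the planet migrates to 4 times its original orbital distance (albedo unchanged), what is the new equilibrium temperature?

T_eq ≈ 108 K

T_eq ∝ L^(1/4) · d^(−1/2).
T′ = 130 × 7.6^(1/4) / 4^(1/2) = 108 K.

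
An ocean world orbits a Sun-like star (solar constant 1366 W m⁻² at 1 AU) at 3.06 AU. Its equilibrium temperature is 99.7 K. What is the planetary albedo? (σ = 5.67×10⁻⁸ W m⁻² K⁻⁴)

A ≈ 0.85

Flux at 3.06 AU: S = 1366/3.06² = 146 W m⁻².
From T_eq⁴ = S(1−A)/(4σ): 1−A = 4σT_eq⁴/S.
1−A = 4 × 5.67×10⁻⁸ × (99.7)⁴ / 146 = 0.154.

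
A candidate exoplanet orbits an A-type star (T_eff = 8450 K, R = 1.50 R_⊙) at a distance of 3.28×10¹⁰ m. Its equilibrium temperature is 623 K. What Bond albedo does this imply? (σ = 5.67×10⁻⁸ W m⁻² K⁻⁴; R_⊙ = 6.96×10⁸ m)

R_⋆ = 1.50 × 6.96×10⁸ = 1.04×10⁹ m.
L = 4πR_⋆²σT_⋆⁴ = 4π(1.04×10⁹)² × 5.67×10⁻⁸ × (8450)⁴ = 3.96×10²⁷ W.
S = L/(4πd²) = 2.93×10⁵ W m⁻².
From T_eq⁴ = S(1−A)/(4σ): 1−A = 4σT_eq⁴/S.
1−A = 4 × 5.67×10⁻⁸ × (623)⁴ / 2.93×10⁵ = 0.117.

A ≈ 0.88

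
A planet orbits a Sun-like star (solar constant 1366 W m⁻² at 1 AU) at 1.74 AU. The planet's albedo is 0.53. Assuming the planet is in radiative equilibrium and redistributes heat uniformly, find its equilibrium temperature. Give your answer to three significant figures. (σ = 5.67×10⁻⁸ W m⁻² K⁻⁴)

Flux at 1.74 AU: S = 1366/1.74² = 451 W m⁻².
Energy balance: absorbed = emitted ⇒ πR²·S(1−A) = 4πR²·σT_eq⁴, so T_eq⁴ = S(1−A)/(4σ).
T_eq = [451 × 0.47 / (4 × 5.67×10⁻⁸)]^(1/4) = (9.35×10⁸)^(1/4) = 175 K.

T_eq ≈ 175 K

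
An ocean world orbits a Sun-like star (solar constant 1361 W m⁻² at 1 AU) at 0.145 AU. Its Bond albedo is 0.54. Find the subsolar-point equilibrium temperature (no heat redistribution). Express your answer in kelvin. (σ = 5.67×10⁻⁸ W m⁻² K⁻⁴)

T_ss ≈ 851 K

Flux at 0.145 AU: S = 1361/0.145² = 6.47×10⁴ W m⁻².
At the subsolar point the surface absorbs S(1−A) and emits σT⁴ per unit area — no factor of 4, since only the local patch is in balance.
T = [6.47×10⁴ × 0.46 / 5.67×10⁻⁸]^(1/4) = (5.25×10¹¹)^(1/4) = 851 K.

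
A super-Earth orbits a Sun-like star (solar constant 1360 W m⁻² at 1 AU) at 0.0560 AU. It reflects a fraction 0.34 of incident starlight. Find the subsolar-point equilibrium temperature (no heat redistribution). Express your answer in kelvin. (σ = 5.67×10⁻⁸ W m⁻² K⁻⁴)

Flux at 0.0560 AU: S = 1360/0.0560² = 4.34×10⁵ W m⁻².
At the subsolar point the surface absorbs S(1−A) and emits σT⁴ per unit area — no factor of 4, since only the local patch is in balance.
T = [4.34×10⁵ × 0.66 / 5.67×10⁻⁸]^(1/4) = (5.05×10¹²)^(1/4) = 1500 K.

T_ss ≈ 1500 K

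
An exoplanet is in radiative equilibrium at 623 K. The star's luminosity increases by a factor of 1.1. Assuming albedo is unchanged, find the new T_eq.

T_eq ≈ 638 K

T_eq ∝ L^(1/4) · d^(−1/2).
T′ = 623 × 1.1^(1/4) = 638 K.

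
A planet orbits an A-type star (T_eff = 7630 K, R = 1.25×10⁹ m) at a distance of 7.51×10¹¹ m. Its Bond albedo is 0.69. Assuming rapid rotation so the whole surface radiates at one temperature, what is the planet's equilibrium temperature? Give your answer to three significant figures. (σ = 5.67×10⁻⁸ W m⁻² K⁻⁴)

T_eq ≈ 164 K

L = 4πR_⋆²σT_⋆⁴ = 4π(1.25×10⁹)² × 5.67×10⁻⁸ × (7630)⁴ = 3.77×10²⁷ W.
S = L/(4πd²) = 532 W m⁻².
Energy balance: absorbed = emitted ⇒ πR²·S(1−A) = 4πR²·σT_eq⁴, so T_eq⁴ = S(1−A)/(4σ).
T_eq = [532 × 0.31 / (4 × 5.67×10⁻⁸)]^(1/4) = (7.28×10⁸)^(1/4) = 164 K.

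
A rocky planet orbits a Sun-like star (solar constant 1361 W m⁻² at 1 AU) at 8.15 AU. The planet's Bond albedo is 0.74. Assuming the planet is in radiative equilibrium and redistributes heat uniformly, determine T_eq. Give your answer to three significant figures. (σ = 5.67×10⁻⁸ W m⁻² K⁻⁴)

T_eq ≈ 69.6 K

Flux at 8.15 AU: S = 1361/8.15² = 20.5 W m⁻².
Energy balance: absorbed = emitted ⇒ πR²·S(1−A) = 4πR²·σT_eq⁴, so T_eq⁴ = S(1−A)/(4σ).
T_eq = [20.5 × 0.26 / (4 × 5.67×10⁻⁸)]^(1/4) = (2.35×10⁷)^(1/4) = 69.6 K.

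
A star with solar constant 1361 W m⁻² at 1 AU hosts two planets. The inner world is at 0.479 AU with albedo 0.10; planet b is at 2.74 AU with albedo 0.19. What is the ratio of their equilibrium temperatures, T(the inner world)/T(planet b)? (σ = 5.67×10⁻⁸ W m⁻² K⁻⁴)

T₁/T₂ ≈ 2.456

T_eq = [S₀(1−A)/(4σd²)]^(1/4), so T ∝ (1−A)^(1/4) / √d.
T₁ = [1361×0.90/(4×5.67×10⁻⁸×0.479²)]^(1/4) = 391.69 K.
T₂ = [1361×0.81/(4×5.67×10⁻⁸×2.74²)]^(1/4) = 159.51 K.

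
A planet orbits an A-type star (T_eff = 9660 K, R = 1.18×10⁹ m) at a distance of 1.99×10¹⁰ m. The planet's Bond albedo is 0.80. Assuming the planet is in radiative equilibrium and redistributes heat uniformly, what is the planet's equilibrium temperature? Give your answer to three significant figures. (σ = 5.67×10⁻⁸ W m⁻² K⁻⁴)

L = 4πR_⋆²σT_⋆⁴ = 4π(1.18×10⁹)² × 5.67×10⁻⁸ × (9660)⁴ = 8.64×10²⁷ W.
S = L/(4πd²) = 1.74×10⁶ W m⁻².
Energy balance: absorbed = emitted ⇒ πR²·S(1−A) = 4πR²·σT_eq⁴, so T_eq⁴ = S(1−A)/(4σ).
T_eq = [1.74×10⁶ × 0.20 / (4 × 5.67×10⁻⁸)]^(1/4) = (1.53×10¹²)^(1/4) = 1110 K.

T_eq ≈ 1110 K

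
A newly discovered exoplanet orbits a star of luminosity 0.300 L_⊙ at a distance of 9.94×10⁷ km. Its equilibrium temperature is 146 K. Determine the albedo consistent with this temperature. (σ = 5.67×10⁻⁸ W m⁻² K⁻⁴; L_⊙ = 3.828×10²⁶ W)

d = 9.94×10⁷ km = 9.94×10¹⁰ m.
L = 0.300 × 3.828×10²⁶ = 1.15×10²⁶ W.
Flux: S = L/(4πd²) = 1.15×10²⁶/(4π×(9.94×10¹⁰)²) = 925 W m⁻².
From T_eq⁴ = S(1−A)/(4σ): 1−A = 4σT_eq⁴/S.
1−A = 4 × 5.67×10⁻⁸ × (146)⁴ / 925 = 0.111.

A ≈ 0.89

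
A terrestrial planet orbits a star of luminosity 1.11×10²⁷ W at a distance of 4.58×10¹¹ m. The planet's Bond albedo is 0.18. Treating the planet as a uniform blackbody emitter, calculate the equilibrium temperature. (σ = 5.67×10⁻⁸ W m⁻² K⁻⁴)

Flux: S = L/(4πd²) = 1.11×10²⁷/(4π×(4.58×10¹¹)²) = 421 W m⁻².
Energy balance: absorbed = emitted ⇒ πR²·S(1−A) = 4πR²·σT_eq⁴, so T_eq⁴ = S(1−A)/(4σ).
T_eq = [421 × 0.82 / (4 × 5.67×10⁻⁸)]^(1/4) = (1.52×10⁹)^(1/4) = 198 K.

T_eq ≈ 198 K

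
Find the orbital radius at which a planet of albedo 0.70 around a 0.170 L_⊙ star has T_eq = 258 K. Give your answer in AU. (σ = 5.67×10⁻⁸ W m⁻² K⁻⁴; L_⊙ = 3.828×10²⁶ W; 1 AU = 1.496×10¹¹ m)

L = 0.170 × 3.828×10²⁶ = 6.51×10²⁵ W.
From T_eq⁴ = L(1−A)/(16πσd²): d = √[L(1−A)/(16πσT_eq⁴)].
d = √[6.51×10²⁵ × 0.30 / (16π × 5.67×10⁻⁸ × (258)⁴)] = 3.93×10¹⁰ m = 0.263 AU.

d ≈ 0.263 AU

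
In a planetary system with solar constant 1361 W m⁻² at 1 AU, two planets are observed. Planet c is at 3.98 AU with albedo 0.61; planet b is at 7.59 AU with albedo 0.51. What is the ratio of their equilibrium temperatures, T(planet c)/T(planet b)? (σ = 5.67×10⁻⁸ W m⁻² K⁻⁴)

T₁/T₂ ≈ 1.304

T_eq = [S₀(1−A)/(4σd²)]^(1/4), so T ∝ (1−A)^(1/4) / √d.
T₁ = [1361×0.39/(4×5.67×10⁻⁸×3.98²)]^(1/4) = 110.25 K.
T₂ = [1361×0.49/(4×5.67×10⁻⁸×7.59²)]^(1/4) = 84.52 K.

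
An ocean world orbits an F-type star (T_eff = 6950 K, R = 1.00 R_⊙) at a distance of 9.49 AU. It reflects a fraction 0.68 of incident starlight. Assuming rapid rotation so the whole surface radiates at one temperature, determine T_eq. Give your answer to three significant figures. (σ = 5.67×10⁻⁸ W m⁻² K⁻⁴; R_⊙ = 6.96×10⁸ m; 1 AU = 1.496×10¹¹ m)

R_⋆ = 1.00 × 6.96×10⁸ = 6.96×10⁸ m.
d = 9.49 AU = 1.42×10¹² m.
L = 4πR_⋆²σT_⋆⁴ = 4π(6.96×10⁸)² × 5.67×10⁻⁸ × (6950)⁴ = 8.05×10²⁶ W.
S = L/(4πd²) = 31.8 W m⁻².
Energy balance: absorbed = emitted ⇒ πR²·S(1−A) = 4πR²·σT_eq⁴, so T_eq⁴ = S(1−A)/(4σ).
T_eq = [31.8 × 0.32 / (4 × 5.67×10⁻⁸)]^(1/4) = (4.49×10⁷)^(1/4) = 81.8 K.

T_eq ≈ 81.8 K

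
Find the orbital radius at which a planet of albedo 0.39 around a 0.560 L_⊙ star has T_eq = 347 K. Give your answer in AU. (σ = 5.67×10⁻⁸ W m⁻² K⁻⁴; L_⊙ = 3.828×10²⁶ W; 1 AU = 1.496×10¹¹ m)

L = 0.560 × 3.828×10²⁶ = 2.14×10²⁶ W.
From T_eq⁴ = L(1−A)/(16πσd²): d = √[L(1−A)/(16πσT_eq⁴)].
d = √[2.14×10²⁶ × 0.61 / (16π × 5.67×10⁻⁸ × (347)⁴)] = 5.63×10¹⁰ m = 0.376 AU.

d ≈ 0.376 AU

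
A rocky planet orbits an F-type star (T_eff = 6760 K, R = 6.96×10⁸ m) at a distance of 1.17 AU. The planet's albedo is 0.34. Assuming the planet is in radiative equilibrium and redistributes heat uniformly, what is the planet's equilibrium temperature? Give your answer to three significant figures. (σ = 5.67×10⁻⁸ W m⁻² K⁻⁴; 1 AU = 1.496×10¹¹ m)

d = 1.17 AU = 1.75×10¹¹ m.
L = 4πR_⋆²σT_⋆⁴ = 4π(6.96×10⁸)² × 5.67×10⁻⁸ × (6760)⁴ = 7.21×10²⁶ W.
S = L/(4πd²) = 1870 W m⁻².
Energy balance: absorbed = emitted ⇒ πR²·S(1−A) = 4πR²·σT_eq⁴, so T_eq⁴ = S(1−A)/(4σ).
T_eq = [1870 × 0.66 / (4 × 5.67×10⁻⁸)]^(1/4) = (5.45×10⁹)^(1/4) = 272 K.

T_eq ≈ 272 K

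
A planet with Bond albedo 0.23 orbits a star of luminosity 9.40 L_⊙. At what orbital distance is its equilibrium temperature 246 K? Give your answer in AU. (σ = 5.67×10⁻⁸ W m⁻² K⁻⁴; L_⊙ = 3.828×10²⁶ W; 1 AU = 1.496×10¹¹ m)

L = 9.40 × 3.828×10²⁶ = 3.60×10²⁷ W.
From T_eq⁴ = L(1−A)/(16πσd²): d = √[L(1−A)/(16πσT_eq⁴)].
d = √[3.60×10²⁷ × 0.77 / (16π × 5.67×10⁻⁸ × (246)⁴)] = 5.15×10¹¹ m = 3.44 AU.

d ≈ 3.44 AU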